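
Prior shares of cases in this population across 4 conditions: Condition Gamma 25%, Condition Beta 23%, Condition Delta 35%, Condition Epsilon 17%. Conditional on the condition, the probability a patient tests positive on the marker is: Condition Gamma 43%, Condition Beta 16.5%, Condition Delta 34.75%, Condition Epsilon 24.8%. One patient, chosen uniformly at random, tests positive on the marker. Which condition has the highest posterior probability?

Condition Delta

Unnormalized posteriors (prior × likelihood):
  Condition Gamma: 0.25 × 0.43 = 0.1075
  Condition Beta: 0.23 × 0.165 = 0.03795
  Condition Delta: 0.35 × 0.3475 = 0.121625
  Condition Epsilon: 0.17 × 0.248 = 0.04216
Sum = 0.309235.
Largest term belongs to Condition Delta, so Condition Delta is most probable.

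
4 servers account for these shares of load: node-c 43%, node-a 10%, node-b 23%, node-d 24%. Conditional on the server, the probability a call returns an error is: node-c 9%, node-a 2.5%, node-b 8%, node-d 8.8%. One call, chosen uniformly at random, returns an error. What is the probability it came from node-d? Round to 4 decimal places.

Compute prior × likelihood for every hypothesis:
  node-c: 0.43 × 0.09 = 0.0387
  node-a: 0.1 × 0.025 = 0.0025
  node-b: 0.23 × 0.08 = 0.0184
  node-d: 0.24 × 0.088 = 0.02112
Normalizing constant = 0.08072.
P(node-d | evidence) = 0.02112 / 0.08072 ≈ 0.2616.

0.2616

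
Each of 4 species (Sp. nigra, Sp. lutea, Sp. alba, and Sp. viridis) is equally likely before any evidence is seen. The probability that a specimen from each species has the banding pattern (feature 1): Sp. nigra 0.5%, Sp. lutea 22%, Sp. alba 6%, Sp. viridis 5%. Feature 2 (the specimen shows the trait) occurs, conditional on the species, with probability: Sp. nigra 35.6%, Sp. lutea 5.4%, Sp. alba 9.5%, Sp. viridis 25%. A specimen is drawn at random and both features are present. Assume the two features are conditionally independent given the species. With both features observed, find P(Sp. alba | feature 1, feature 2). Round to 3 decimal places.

Since the prior is uniform, the posterior is proportional to the likelihood:
  Sp. nigra: 0.005 × 0.356 = 0.00178
  Sp. lutea: 0.22 × 0.054 = 0.01188
  Sp. alba: 0.06 × 0.095 = 0.0057
  Sp. viridis: 0.05 × 0.25 = 0.0125
Sum = 0.03186.
P(Sp. alba | evidence) = 0.0057 / 0.03186 ≈ 0.179.

0.179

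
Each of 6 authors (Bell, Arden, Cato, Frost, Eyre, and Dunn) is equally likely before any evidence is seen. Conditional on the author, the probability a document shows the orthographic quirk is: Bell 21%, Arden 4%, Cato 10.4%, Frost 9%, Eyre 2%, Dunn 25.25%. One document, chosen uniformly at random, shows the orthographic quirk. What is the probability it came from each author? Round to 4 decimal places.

Bell 0.2931, Arden 0.0558, Cato 0.1452, Frost 0.1256, Eyre 0.0279, Dunn 0.3524

Since the prior is uniform, the posterior is proportional to the likelihood:
  Bell: 0.21
  Arden: 0.04
  Cato: 0.104
  Frost: 0.09
  Eyre: 0.02
  Dunn: 0.2525
Total = 0.7165.
P(Bell | quirk) = 0.21/0.7165 ≈ 0.2931
P(Arden | quirk) = 0.04/0.7165 ≈ 0.0558
P(Cato | quirk) = 0.104/0.7165 ≈ 0.1452
P(Frost | quirk) = 0.09/0.7165 ≈ 0.1256
P(Eyre | quirk) = 0.02/0.7165 ≈ 0.0279
P(Dunn | quirk) = 0.2525/0.7165 ≈ 0.3524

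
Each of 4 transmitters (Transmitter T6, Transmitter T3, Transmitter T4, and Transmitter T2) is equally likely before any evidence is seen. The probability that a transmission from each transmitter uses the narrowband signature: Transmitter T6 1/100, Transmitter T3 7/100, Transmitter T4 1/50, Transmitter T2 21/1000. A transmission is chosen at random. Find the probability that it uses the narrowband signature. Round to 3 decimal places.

0.030

With a uniform prior (1/4 each), posterior ∝ likelihood:
  Transmitter T6: 0.01
  Transmitter T3: 0.07
  Transmitter T4: 0.02
  Transmitter T2: 0.021
P(narrowband) = (1/4) × (0.01 + 0.07 + 0.02 + 0.021) = 0.121/4 ≈ 0.030.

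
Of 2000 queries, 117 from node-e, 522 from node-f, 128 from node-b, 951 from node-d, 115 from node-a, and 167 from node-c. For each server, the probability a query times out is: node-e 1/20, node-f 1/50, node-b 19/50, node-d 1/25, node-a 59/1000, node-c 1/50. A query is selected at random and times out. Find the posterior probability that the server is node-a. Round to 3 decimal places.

Compute prior × likelihood for every hypothesis:
  node-e: 0.0585 × 0.05 = 0.002925
  node-f: 0.261 × 0.02 = 0.00522
  node-b: 0.064 × 0.38 = 0.02432
  node-d: 0.4755 × 0.04 = 0.01902
  node-a: 0.0575 × 0.059 = 0.0033925
  node-c: 0.0835 × 0.02 = 0.00167
Sum = 0.0565475.
P(node-a | evidence) = 0.0033925 / 0.0565475 ≈ 0.060.

0.060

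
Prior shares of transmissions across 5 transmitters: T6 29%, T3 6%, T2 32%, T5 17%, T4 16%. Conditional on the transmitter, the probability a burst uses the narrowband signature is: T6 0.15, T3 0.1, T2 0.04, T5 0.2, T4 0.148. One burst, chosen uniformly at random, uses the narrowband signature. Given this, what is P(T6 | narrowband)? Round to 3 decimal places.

Unnormalized posteriors (prior × likelihood):
  T6: 0.29 × 0.15 = 0.0435
  T3: 0.06 × 0.1 = 0.006
  T2: 0.32 × 0.04 = 0.0128
  T5: 0.17 × 0.2 = 0.034
  T4: 0.16 × 0.148 = 0.02368
Sum = 0.11998.
P(T6 | evidence) = 0.0435 / 0.11998 ≈ 0.363.

0.363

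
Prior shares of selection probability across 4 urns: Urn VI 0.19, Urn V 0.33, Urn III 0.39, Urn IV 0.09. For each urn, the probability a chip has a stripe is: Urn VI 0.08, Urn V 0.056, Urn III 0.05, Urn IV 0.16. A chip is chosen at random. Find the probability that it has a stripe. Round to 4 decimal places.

Unnormalized posteriors (prior × likelihood):
  Urn VI: 0.19 × 0.08 = 0.0152
  Urn V: 0.33 × 0.056 = 0.01848
  Urn III: 0.39 × 0.05 = 0.0195
  Urn IV: 0.09 × 0.16 = 0.0144
P(striped) = 0.0152 + 0.01848 + 0.0195 + 0.0144 = 0.06758 → 0.0676.

0.0676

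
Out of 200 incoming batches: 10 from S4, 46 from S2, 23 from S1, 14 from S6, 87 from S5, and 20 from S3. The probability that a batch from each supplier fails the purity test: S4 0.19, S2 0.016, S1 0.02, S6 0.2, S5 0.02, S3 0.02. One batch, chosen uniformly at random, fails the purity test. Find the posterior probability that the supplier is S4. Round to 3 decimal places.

Unnormalized posteriors (prior × likelihood):
  S4: 0.05 × 0.19 = 0.0095
  S2: 0.23 × 0.016 = 0.00368
  S1: 0.115 × 0.02 = 0.0023
  S6: 0.07 × 0.2 = 0.014
  S5: 0.435 × 0.02 = 0.0087
  S3: 0.1 × 0.02 = 0.002
Total = 0.04018.
P(S4 | evidence) = 0.0095 / 0.04018 ≈ 0.236.

0.236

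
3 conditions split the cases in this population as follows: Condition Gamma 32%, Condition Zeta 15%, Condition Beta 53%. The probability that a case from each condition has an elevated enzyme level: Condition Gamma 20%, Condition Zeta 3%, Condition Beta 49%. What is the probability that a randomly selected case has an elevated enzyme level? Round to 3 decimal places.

0.328

Compute prior × likelihood for every hypothesis:
  Condition Gamma: 0.32 × 0.2 = 0.064
  Condition Zeta: 0.15 × 0.03 = 0.0045
  Condition Beta: 0.53 × 0.49 = 0.2597
P(elevated) = 0.064 + 0.0045 + 0.2597 = 0.3282 → 0.328.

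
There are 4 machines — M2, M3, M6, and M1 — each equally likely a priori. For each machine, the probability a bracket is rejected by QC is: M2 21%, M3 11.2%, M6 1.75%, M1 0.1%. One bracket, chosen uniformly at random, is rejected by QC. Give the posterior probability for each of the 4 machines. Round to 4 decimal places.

Since the prior is uniform, the posterior is proportional to the likelihood:
  M2: 0.21
  M3: 0.112
  M6: 0.0175
  M1: 0.001
Sum = 0.3405.
P(M2 | rejected) = 0.21/0.3405 ≈ 0.6167
P(M3 | rejected) = 0.112/0.3405 ≈ 0.3289
P(M6 | rejected) = 0.0175/0.3405 ≈ 0.0514
P(M1 | rejected) = 0.001/0.3405 ≈ 0.0029

M2 0.6167, M3 0.3289, M6 0.0514, M1 0.0029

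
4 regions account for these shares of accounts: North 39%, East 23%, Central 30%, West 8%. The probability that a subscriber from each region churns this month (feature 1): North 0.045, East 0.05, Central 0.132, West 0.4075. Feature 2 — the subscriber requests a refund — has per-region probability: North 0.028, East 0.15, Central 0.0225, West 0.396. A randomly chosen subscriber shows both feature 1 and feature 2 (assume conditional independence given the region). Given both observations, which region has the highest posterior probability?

Compute prior × likelihood for every hypothesis:
  North: 0.39 × 0.045 × 0.028 = 0.0004914
  East: 0.23 × 0.05 × 0.15 = 0.001725
  Central: 0.3 × 0.132 × 0.0225 = 0.000891
  West: 0.08 × 0.4075 × 0.396 = 0.0129096
Total = 0.016017.
Largest term belongs to West, so West is most probable.

West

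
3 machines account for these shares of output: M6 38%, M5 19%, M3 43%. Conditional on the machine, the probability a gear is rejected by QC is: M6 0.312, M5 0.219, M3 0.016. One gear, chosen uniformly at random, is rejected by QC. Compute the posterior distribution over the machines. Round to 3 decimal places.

M6 0.710, M5 0.249, M3 0.041

Unnormalized posteriors (prior × likelihood):
  M6: 0.38 × 0.312 = 0.11856
  M5: 0.19 × 0.219 = 0.04161
  M3: 0.43 × 0.016 = 0.00688
Total = 0.16705.
P(M6 | rejected) = 0.11856/0.16705 ≈ 0.710
P(M5 | rejected) = 0.04161/0.16705 ≈ 0.249
P(M3 | rejected) = 0.00688/0.16705 ≈ 0.041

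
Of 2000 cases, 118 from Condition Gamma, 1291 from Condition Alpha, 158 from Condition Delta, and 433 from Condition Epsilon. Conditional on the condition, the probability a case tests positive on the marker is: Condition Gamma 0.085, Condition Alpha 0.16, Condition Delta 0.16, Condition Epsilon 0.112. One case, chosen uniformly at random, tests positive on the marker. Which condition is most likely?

Condition Alpha

Prior × likelihood for each hypothesis:
  Condition Gamma: 0.059 × 0.085 = 0.005015
  Condition Alpha: 0.6455 × 0.16 = 0.10328
  Condition Delta: 0.079 × 0.16 = 0.01264
  Condition Epsilon: 0.2165 × 0.112 = 0.024248
Sum = 0.145183.
Largest term belongs to Condition Alpha, so Condition Alpha is most probable.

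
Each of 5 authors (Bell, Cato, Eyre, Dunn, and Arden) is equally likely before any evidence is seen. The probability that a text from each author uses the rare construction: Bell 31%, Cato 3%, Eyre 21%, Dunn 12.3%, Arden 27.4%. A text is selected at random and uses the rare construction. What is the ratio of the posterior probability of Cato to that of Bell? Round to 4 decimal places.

0.0968

With a uniform prior (1/5 each), posterior ∝ likelihood:
  Bell: 0.31
  Cato: 0.03
  Eyre: 0.21
  Dunn: 0.123
  Arden: 0.274
Sum = 0.947.
The ratio is 0.03 / 0.31 (the normalizer cancels) = 0.0968.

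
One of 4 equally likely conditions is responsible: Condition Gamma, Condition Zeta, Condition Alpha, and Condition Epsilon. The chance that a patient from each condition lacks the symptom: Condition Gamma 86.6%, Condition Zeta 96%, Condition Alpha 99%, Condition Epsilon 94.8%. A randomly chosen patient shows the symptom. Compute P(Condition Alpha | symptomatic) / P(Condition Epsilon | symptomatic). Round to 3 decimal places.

Taking complements, P(symptomatic | each) = Condition Gamma 0.134, Condition Zeta 0.04, Condition Alpha 0.01, Condition Epsilon 0.052.
With a uniform prior (1/4 each), posterior ∝ likelihood:
  Condition Gamma: 0.134
  Condition Zeta: 0.04
  Condition Alpha: 0.01
  Condition Epsilon: 0.052
Normalizing constant = 0.236.
The ratio is 0.01 / 0.052 (the normalizer cancels) = 0.192.

0.192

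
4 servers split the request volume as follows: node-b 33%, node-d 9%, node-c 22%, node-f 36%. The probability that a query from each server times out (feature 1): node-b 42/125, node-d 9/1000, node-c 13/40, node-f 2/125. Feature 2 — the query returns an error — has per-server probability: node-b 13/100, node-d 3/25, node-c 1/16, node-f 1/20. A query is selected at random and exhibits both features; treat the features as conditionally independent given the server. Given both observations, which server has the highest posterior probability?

node-b

Compute prior × likelihood for every hypothesis:
  node-b: 0.33 × 0.336 × 0.13 = 0.0144144
  node-d: 0.09 × 0.009 × 0.12 = 0.0000972
  node-c: 0.22 × 0.325 × 0.0625 = 0.00446875
  node-f: 0.36 × 0.016 × 0.05 = 0.000288
Normalizing constant = 0.01926835.
Largest term belongs to node-b, so node-b is most probable.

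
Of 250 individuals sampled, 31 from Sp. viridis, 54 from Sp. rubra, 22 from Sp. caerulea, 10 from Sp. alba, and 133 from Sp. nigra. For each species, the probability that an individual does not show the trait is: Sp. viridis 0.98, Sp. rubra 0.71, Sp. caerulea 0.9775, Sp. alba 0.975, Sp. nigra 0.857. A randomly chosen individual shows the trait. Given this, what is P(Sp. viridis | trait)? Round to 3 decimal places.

Taking complements, P(trait | each) = Sp. viridis 0.02, Sp. rubra 0.29, Sp. caerulea 0.0225, Sp. alba 0.025, Sp. nigra 0.143.
By Bayes' rule, posterior ∝ prior × likelihood:
  Sp. viridis: 0.124 × 0.02 = 0.00248
  Sp. rubra: 0.216 × 0.29 = 0.06264
  Sp. caerulea: 0.088 × 0.0225 = 0.00198
  Sp. alba: 0.04 × 0.025 = 0.001
  Sp. nigra: 0.532 × 0.143 = 0.076076
Sum = 0.144176.
P(Sp. viridis | evidence) = 0.00248 / 0.144176 ≈ 0.017.

0.017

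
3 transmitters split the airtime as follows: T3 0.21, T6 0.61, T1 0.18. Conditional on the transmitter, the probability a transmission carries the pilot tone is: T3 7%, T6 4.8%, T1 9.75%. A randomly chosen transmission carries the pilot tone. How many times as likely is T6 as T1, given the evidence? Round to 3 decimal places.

Compute prior × likelihood for every hypothesis:
  T3: 0.21 × 0.07 = 0.0147
  T6: 0.61 × 0.048 = 0.02928
  T1: 0.18 × 0.0975 = 0.01755
Normalizing constant = 0.06153.
The ratio is 0.02928 / 0.01755 (the normalizer cancels) = 1.668.

1.668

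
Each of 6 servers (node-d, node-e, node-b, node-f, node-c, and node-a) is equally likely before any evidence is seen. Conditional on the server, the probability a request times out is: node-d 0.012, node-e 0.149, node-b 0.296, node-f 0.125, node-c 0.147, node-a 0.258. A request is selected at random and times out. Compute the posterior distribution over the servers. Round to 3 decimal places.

Since the prior is uniform, the posterior is proportional to the likelihood:
  node-d: 0.012
  node-e: 0.149
  node-b: 0.296
  node-f: 0.125
  node-c: 0.147
  node-a: 0.258
Sum = 0.987.
P(node-d | timeout) = 0.012/0.987 ≈ 0.012
P(node-e | timeout) = 0.149/0.987 ≈ 0.151
P(node-b | timeout) = 0.296/0.987 ≈ 0.300
P(node-f | timeout) = 0.125/0.987 ≈ 0.127
P(node-c | timeout) = 0.147/0.987 ≈ 0.149
P(node-a | timeout) = 0.258/0.987 ≈ 0.261
(Check: 0.012+0.151+0.300+0.127+0.149+0.261 = 1.000.)

node-d 0.012, node-e 0.151, node-b 0.300, node-f 0.127, node-c 0.149, node-a 0.261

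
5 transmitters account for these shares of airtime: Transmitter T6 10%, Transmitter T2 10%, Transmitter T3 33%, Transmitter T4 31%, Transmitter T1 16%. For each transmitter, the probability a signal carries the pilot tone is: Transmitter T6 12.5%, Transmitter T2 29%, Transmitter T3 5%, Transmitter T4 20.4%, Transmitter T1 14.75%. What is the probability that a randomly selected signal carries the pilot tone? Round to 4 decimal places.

0.1448

Unnormalized posteriors (prior × likelihood):
  Transmitter T6: 0.1 × 0.125 = 0.0125
  Transmitter T2: 0.1 × 0.29 = 0.029
  Transmitter T3: 0.33 × 0.05 = 0.0165
  Transmitter T4: 0.31 × 0.204 = 0.06324
  Transmitter T1: 0.16 × 0.1475 = 0.0236
P(pilot) = 0.0125 + 0.029 + 0.0165 + 0.06324 + 0.0236 = 0.14484 → 0.1448.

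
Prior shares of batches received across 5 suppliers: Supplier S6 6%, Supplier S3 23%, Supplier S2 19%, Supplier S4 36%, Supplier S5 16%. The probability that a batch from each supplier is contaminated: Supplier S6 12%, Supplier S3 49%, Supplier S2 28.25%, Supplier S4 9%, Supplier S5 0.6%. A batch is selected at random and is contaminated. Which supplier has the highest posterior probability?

Compute prior × likelihood for every hypothesis:
  Supplier S6: 0.06 × 0.12 = 0.0072
  Supplier S3: 0.23 × 0.49 = 0.1127
  Supplier S2: 0.19 × 0.2825 = 0.053675
  Supplier S4: 0.36 × 0.09 = 0.0324
  Supplier S5: 0.16 × 0.006 = 0.00096
Normalizing constant = 0.206935.
Largest term belongs to Supplier S3, so Supplier S3 is most probable.

Supplier S3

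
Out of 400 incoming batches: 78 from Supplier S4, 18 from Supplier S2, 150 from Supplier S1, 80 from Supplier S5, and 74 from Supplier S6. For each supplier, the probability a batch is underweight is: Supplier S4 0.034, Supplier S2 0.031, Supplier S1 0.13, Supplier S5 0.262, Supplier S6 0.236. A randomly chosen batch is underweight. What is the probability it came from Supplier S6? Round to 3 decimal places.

0.286

Compute prior × likelihood for every hypothesis:
  Supplier S4: 0.195 × 0.034 = 0.00663
  Supplier S2: 0.045 × 0.031 = 0.001395
  Supplier S1: 0.375 × 0.13 = 0.04875
  Supplier S5: 0.2 × 0.262 = 0.0524
  Supplier S6: 0.185 × 0.236 = 0.04366
Sum = 0.152835.
P(Supplier S6 | evidence) = 0.04366 / 0.152835 ≈ 0.286.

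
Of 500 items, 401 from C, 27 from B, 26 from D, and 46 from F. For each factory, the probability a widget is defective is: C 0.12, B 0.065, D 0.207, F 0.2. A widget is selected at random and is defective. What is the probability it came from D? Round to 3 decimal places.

0.083

By Bayes' rule, posterior ∝ prior × likelihood:
  C: 0.802 × 0.12 = 0.09624
  B: 0.054 × 0.065 = 0.00351
  D: 0.052 × 0.207 = 0.010764
  F: 0.092 × 0.2 = 0.0184
Sum = 0.128914.
P(D | evidence) = 0.010764 / 0.128914 ≈ 0.083.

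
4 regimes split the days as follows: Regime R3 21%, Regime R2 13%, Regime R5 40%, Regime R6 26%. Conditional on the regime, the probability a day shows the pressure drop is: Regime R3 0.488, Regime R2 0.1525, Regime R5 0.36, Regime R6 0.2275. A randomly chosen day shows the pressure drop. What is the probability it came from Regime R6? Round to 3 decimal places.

By Bayes' rule, posterior ∝ prior × likelihood:
  Regime R3: 0.21 × 0.488 = 0.10248
  Regime R2: 0.13 × 0.1525 = 0.019825
  Regime R5: 0.4 × 0.36 = 0.144
  Regime R6: 0.26 × 0.2275 = 0.05915
Normalizing constant = 0.325455.
P(Regime R6 | evidence) = 0.05915 / 0.325455 ≈ 0.182.

0.182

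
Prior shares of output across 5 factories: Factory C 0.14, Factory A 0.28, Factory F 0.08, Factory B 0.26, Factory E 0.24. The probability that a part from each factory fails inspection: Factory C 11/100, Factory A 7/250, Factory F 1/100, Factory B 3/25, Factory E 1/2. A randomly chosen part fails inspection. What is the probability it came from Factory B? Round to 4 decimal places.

Prior × likelihood for each hypothesis:
  Factory C: 0.14 × 0.11 = 0.0154
  Factory A: 0.28 × 0.028 = 0.00784
  Factory F: 0.08 × 0.01 = 0.0008
  Factory B: 0.26 × 0.12 = 0.0312
  Factory E: 0.24 × 0.5 = 0.12
Normalizing constant = 0.17524.
P(Factory B | evidence) = 0.0312 / 0.17524 ≈ 0.1780.

0.1780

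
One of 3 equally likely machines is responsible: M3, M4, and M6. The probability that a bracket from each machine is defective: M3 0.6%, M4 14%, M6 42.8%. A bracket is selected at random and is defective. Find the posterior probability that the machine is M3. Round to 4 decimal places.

0.0105

Since the prior is uniform, the posterior is proportional to the likelihood:
  M3: 0.006
  M4: 0.14
  M6: 0.428
Total = 0.574.
P(M3 | evidence) = 0.006 / 0.574 ≈ 0.0105.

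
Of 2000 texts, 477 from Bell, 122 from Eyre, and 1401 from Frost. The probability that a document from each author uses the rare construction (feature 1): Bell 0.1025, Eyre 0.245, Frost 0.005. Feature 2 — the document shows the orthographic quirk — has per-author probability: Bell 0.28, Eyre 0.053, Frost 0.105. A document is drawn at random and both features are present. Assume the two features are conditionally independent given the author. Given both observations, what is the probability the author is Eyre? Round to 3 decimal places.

Unnormalized posteriors (prior × likelihood):
  Bell: 0.2385 × 0.1025 × 0.28 = 0.00684495
  Eyre: 0.061 × 0.245 × 0.053 = 0.000792085
  Frost: 0.7005 × 0.005 × 0.105 = 0.0003677625
Sum = 0.0080047975.
P(Eyre | evidence) = 0.000792085 / 0.0080047975 ≈ 0.099.

0.099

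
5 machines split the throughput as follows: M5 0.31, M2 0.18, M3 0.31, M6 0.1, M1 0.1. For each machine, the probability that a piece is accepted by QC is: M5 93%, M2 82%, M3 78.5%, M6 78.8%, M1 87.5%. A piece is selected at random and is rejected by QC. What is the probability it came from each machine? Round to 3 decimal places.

M5 0.140, M2 0.210, M3 0.432, M6 0.137, M1 0.081

Taking complements, P(rejected | each) = M5 0.07, M2 0.18, M3 0.215, M6 0.212, M1 0.125.
Compute prior × likelihood for every hypothesis:
  M5: 0.31 × 0.07 = 0.0217
  M2: 0.18 × 0.18 = 0.0324
  M3: 0.31 × 0.215 = 0.06665
  M6: 0.1 × 0.212 = 0.0212
  M1: 0.1 × 0.125 = 0.0125
Normalizing constant = 0.15445.
P(M5 | rejected) = 0.0217/0.15445 ≈ 0.140
P(M2 | rejected) = 0.0324/0.15445 ≈ 0.210
P(M3 | rejected) = 0.06665/0.15445 ≈ 0.432
P(M6 | rejected) = 0.0212/0.15445 ≈ 0.137
P(M1 | rejected) = 0.0125/0.15445 ≈ 0.081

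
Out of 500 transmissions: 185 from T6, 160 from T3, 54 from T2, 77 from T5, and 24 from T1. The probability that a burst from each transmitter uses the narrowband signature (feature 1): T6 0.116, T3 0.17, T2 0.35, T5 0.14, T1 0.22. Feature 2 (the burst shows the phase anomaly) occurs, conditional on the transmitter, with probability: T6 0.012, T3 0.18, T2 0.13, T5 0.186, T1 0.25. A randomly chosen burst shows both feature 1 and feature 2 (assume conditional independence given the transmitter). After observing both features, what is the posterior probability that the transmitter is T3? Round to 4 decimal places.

0.4477

Prior × likelihood for each hypothesis:
  T6: 0.37 × 0.116 × 0.012 = 0.00051504
  T3: 0.32 × 0.17 × 0.18 = 0.009792
  T2: 0.108 × 0.35 × 0.13 = 0.004914
  T5: 0.154 × 0.14 × 0.186 = 0.00401016
  T1: 0.048 × 0.22 × 0.25 = 0.00264
Normalizing constant = 0.0218712.
P(T3 | evidence) = 0.009792 / 0.0218712 ≈ 0.4477.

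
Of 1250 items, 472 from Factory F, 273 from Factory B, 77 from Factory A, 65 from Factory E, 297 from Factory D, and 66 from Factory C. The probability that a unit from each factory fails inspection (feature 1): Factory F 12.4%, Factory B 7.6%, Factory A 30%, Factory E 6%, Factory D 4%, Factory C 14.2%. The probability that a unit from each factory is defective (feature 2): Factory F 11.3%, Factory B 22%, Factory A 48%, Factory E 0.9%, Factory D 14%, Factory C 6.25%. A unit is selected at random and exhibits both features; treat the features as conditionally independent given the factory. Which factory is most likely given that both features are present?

Factory A

Unnormalized posteriors (prior × likelihood):
  Factory F: 0.3776 × 0.124 × 0.113 = 0.0052909312
  Factory B: 0.2184 × 0.076 × 0.22 = 0.003651648
  Factory A: 0.0616 × 0.3 × 0.48 = 0.0088704
  Factory E: 0.052 × 0.06 × 0.009 = 0.00002808
  Factory D: 0.2376 × 0.04 × 0.14 = 0.00133056
  Factory C: 0.0528 × 0.142 × 0.0625 = 0.0004686
Normalizing constant = 0.0196402192.
Largest term belongs to Factory A, so Factory A is most probable.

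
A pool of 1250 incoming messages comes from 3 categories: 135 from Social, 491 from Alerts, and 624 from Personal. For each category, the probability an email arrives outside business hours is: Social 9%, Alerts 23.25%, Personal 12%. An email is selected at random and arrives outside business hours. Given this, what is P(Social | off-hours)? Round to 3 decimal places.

By Bayes' rule, posterior ∝ prior × likelihood:
  Social: 0.108 × 0.09 = 0.00972
  Alerts: 0.3928 × 0.2325 = 0.091326
  Personal: 0.4992 × 0.12 = 0.059904
Sum = 0.16095.
P(Social | evidence) = 0.00972 / 0.16095 ≈ 0.060.

0.060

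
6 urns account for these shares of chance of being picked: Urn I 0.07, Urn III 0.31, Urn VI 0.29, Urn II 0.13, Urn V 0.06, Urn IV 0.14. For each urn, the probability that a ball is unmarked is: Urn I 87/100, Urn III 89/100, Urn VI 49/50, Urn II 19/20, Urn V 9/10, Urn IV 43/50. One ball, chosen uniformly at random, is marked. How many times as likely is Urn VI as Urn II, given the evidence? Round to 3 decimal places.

0.892

Taking complements, P(marked | each) = Urn I 0.13, Urn III 0.11, Urn VI 0.02, Urn II 0.05, Urn V 0.1, Urn IV 0.14.
Compute prior × likelihood for every hypothesis:
  Urn I: 0.07 × 0.13 = 0.0091
  Urn III: 0.31 × 0.11 = 0.0341
  Urn VI: 0.29 × 0.02 = 0.0058
  Urn II: 0.13 × 0.05 = 0.0065
  Urn V: 0.06 × 0.1 = 0.006
  Urn IV: 0.14 × 0.14 = 0.0196
Sum = 0.0811.
The ratio is 0.0058 / 0.0065 (the normalizer cancels) = 0.892.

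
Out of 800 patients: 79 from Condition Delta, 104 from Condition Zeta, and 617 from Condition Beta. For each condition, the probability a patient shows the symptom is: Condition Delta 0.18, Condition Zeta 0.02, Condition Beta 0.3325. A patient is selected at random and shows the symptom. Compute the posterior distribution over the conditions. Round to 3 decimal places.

Prior × likelihood for each hypothesis:
  Condition Delta: 0.09875 × 0.18 = 0.017775
  Condition Zeta: 0.13 × 0.02 = 0.0026
  Condition Beta: 0.77125 × 0.3325 = 0.256440625
Sum = 0.276815625.
P(Condition Delta | symptomatic) = 0.017775/0.276815625 ≈ 0.064
P(Condition Zeta | symptomatic) = 0.0026/0.276815625 ≈ 0.009
P(Condition Beta | symptomatic) = 0.256440625/0.276815625 ≈ 0.926

Condition Delta 0.064, Condition Zeta 0.009, Condition Beta 0.926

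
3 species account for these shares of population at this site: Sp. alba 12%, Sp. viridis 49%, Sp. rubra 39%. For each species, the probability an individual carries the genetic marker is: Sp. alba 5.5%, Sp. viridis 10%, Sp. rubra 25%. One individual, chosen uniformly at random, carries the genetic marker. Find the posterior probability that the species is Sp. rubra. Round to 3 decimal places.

Prior × likelihood for each hypothesis:
  Sp. alba: 0.12 × 0.055 = 0.0066
  Sp. viridis: 0.49 × 0.1 = 0.049
  Sp. rubra: 0.39 × 0.25 = 0.0975
Total = 0.1531.
P(Sp. rubra | evidence) = 0.0975 / 0.1531 ≈ 0.637.

0.637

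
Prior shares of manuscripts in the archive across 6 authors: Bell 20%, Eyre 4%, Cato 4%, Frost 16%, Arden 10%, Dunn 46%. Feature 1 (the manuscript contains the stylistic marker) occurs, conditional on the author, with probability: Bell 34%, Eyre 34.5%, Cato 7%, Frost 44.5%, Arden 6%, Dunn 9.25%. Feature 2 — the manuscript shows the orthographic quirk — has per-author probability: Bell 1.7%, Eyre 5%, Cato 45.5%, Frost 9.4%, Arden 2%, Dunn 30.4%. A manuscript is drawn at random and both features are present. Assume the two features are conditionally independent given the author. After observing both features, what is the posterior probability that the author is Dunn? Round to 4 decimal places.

Compute prior × likelihood for every hypothesis:
  Bell: 0.2 × 0.34 × 0.017 = 0.001156
  Eyre: 0.04 × 0.345 × 0.05 = 0.00069
  Cato: 0.04 × 0.07 × 0.455 = 0.001274
  Frost: 0.16 × 0.445 × 0.094 = 0.0066928
  Arden: 0.1 × 0.06 × 0.02 = 0.00012
  Dunn: 0.46 × 0.0925 × 0.304 = 0.0129352
Total = 0.022868.
P(Dunn | evidence) = 0.0129352 / 0.022868 ≈ 0.5656.

0.5656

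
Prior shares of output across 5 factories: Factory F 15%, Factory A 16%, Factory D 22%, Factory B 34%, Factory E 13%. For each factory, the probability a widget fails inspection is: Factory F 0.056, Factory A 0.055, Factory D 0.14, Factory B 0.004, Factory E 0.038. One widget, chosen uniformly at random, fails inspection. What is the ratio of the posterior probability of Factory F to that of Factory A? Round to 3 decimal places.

0.955

By Bayes' rule, posterior ∝ prior × likelihood:
  Factory F: 0.15 × 0.056 = 0.0084
  Factory A: 0.16 × 0.055 = 0.0088
  Factory D: 0.22 × 0.14 = 0.0308
  Factory B: 0.34 × 0.004 = 0.00136
  Factory E: 0.13 × 0.038 = 0.00494
Normalizing constant = 0.0543.
The ratio is 0.0084 / 0.0088 (the normalizer cancels) = 0.955.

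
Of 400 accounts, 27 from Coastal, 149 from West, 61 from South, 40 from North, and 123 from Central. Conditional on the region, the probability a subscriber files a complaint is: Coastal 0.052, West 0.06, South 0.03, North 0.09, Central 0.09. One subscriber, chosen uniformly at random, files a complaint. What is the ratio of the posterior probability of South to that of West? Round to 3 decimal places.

Prior × likelihood for each hypothesis:
  Coastal: 0.0675 × 0.052 = 0.00351
  West: 0.3725 × 0.06 = 0.02235
  South: 0.1525 × 0.03 = 0.004575
  North: 0.1 × 0.09 = 0.009
  Central: 0.3075 × 0.09 = 0.027675
Sum = 0.06711.
The ratio is 0.004575 / 0.02235 (the normalizer cancels) = 0.205.

0.205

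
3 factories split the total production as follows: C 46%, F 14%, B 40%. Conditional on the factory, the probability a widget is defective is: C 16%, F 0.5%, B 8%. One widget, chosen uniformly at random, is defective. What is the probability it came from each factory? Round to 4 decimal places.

C 0.6924, F 0.0066, B 0.3010

Prior × likelihood for each hypothesis:
  C: 0.46 × 0.16 = 0.0736
  F: 0.14 × 0.005 = 0.0007
  B: 0.4 × 0.08 = 0.032
Normalizing constant = 0.1063.
P(C | defective) = 0.0736/0.1063 ≈ 0.6924
P(F | defective) = 0.0007/0.1063 ≈ 0.0066
P(B | defective) = 0.032/0.1063 ≈ 0.3010
(Check: 0.6924+0.0066+0.3010 = 1.0000.)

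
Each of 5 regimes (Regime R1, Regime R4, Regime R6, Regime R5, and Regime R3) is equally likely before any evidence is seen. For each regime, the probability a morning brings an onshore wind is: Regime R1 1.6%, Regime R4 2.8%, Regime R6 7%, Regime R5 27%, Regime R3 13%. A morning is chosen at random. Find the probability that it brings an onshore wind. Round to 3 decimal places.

0.103

Since the prior is uniform, the posterior is proportional to the likelihood:
  Regime R1: 0.016
  Regime R4: 0.028
  Regime R6: 0.07
  Regime R5: 0.27
  Regime R3: 0.13
P(onshore) = (1/5) × (0.016 + 0.028 + 0.07 + 0.27 + 0.13) = 0.514/5 ≈ 0.103.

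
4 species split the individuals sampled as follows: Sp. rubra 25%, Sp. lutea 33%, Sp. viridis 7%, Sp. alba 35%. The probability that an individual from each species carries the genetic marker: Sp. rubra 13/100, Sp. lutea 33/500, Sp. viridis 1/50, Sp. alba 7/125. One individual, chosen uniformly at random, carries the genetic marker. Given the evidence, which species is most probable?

Compute prior × likelihood for every hypothesis:
  Sp. rubra: 0.25 × 0.13 = 0.0325
  Sp. lutea: 0.33 × 0.066 = 0.02178
  Sp. viridis: 0.07 × 0.02 = 0.0014
  Sp. alba: 0.35 × 0.056 = 0.0196
Sum = 0.07528.
Largest term belongs to Sp. rubra, so Sp. rubra is most probable.

Sp. rubra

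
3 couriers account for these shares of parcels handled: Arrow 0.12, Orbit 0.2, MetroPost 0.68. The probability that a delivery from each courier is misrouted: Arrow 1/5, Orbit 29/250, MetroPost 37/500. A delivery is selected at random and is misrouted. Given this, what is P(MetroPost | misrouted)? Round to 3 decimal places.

0.516

Unnormalized posteriors (prior × likelihood):
  Arrow: 0.12 × 0.2 = 0.024
  Orbit: 0.2 × 0.116 = 0.0232
  MetroPost: 0.68 × 0.074 = 0.05032
Total = 0.09752.
P(MetroPost | evidence) = 0.05032 / 0.09752 ≈ 0.516.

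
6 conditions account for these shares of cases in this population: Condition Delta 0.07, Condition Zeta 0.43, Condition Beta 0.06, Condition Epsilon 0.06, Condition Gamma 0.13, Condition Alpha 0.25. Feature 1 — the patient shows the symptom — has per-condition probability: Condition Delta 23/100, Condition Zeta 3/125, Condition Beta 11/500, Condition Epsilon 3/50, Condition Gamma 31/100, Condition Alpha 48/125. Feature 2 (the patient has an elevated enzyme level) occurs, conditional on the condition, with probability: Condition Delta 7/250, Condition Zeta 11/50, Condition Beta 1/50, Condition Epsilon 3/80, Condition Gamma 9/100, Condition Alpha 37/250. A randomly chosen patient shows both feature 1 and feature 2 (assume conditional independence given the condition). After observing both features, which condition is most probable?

Condition Alpha

Prior × likelihood for each hypothesis:
  Condition Delta: 0.07 × 0.23 × 0.028 = 0.0004508
  Condition Zeta: 0.43 × 0.024 × 0.22 = 0.0022704
  Condition Beta: 0.06 × 0.022 × 0.02 = 0.0000264
  Condition Epsilon: 0.06 × 0.06 × 0.0375 = 0.000135
  Condition Gamma: 0.13 × 0.31 × 0.09 = 0.003627
  Condition Alpha: 0.25 × 0.384 × 0.148 = 0.014208
Sum = 0.0207176.
Largest term belongs to Condition Alpha, so Condition Alpha is most probable.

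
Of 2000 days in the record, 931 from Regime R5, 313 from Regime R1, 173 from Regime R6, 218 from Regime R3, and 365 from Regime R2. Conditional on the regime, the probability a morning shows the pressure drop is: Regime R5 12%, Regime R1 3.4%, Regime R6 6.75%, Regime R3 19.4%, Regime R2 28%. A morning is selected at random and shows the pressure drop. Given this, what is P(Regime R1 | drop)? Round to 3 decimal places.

Compute prior × likelihood for every hypothesis:
  Regime R5: 0.4655 × 0.12 = 0.05586
  Regime R1: 0.1565 × 0.034 = 0.005321
  Regime R6: 0.0865 × 0.0675 = 0.00583875
  Regime R3: 0.109 × 0.194 = 0.021146
  Regime R2: 0.1825 × 0.28 = 0.0511
Sum = 0.13926575.
P(Regime R1 | evidence) = 0.005321 / 0.13926575 ≈ 0.038.

0.038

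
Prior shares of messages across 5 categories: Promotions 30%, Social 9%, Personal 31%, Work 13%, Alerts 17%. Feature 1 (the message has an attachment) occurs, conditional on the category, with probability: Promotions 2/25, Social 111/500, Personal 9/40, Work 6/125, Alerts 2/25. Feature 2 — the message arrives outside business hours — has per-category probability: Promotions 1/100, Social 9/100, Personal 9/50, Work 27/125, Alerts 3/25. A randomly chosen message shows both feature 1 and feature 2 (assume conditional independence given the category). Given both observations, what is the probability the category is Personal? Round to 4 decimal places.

Compute prior × likelihood for every hypothesis:
  Promotions: 0.3 × 0.08 × 0.01 = 0.00024
  Social: 0.09 × 0.222 × 0.09 = 0.0017982
  Personal: 0.31 × 0.225 × 0.18 = 0.012555
  Work: 0.13 × 0.048 × 0.216 = 0.00134784
  Alerts: 0.17 × 0.08 × 0.12 = 0.001632
Normalizing constant = 0.01757304.
P(Personal | evidence) = 0.012555 / 0.01757304 ≈ 0.7144.

0.7144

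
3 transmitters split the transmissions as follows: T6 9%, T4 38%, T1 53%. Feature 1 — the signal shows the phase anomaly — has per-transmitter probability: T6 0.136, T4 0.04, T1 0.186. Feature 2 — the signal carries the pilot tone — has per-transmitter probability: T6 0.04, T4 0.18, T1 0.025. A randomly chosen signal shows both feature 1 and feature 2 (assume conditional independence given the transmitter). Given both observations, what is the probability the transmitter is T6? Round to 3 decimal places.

0.086

By Bayes' rule, posterior ∝ prior × likelihood:
  T6: 0.09 × 0.136 × 0.04 = 0.0004896
  T4: 0.38 × 0.04 × 0.18 = 0.002736
  T1: 0.53 × 0.186 × 0.025 = 0.0024645
Normalizing constant = 0.0056901.
P(T6 | evidence) = 0.0004896 / 0.0056901 ≈ 0.086.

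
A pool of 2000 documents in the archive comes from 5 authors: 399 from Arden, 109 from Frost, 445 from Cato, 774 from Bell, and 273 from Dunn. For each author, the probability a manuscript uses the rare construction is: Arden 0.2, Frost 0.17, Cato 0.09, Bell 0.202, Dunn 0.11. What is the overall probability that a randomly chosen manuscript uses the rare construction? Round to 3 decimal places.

0.162

Compute prior × likelihood for every hypothesis:
  Arden: 0.1995 × 0.2 = 0.0399
  Frost: 0.0545 × 0.17 = 0.009265
  Cato: 0.2225 × 0.09 = 0.020025
  Bell: 0.387 × 0.202 = 0.078174
  Dunn: 0.1365 × 0.11 = 0.015015
P(rare-form) = 0.0399 + 0.009265 + 0.020025 + 0.078174 + 0.015015 = 0.162379 → 0.162.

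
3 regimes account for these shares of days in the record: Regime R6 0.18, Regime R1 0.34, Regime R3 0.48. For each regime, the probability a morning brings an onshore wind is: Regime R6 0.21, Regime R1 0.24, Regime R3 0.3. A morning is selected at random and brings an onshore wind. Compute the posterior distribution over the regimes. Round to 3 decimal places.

Compute prior × likelihood for every hypothesis:
  Regime R6: 0.18 × 0.21 = 0.0378
  Regime R1: 0.34 × 0.24 = 0.0816
  Regime R3: 0.48 × 0.3 = 0.144
Normalizing constant = 0.2634.
P(Regime R6 | onshore) = 0.0378/0.2634 ≈ 0.144
P(Regime R1 | onshore) = 0.0816/0.2634 ≈ 0.310
P(Regime R3 | onshore) = 0.144/0.2634 ≈ 0.547
(Check: 0.144+0.310+0.547 = 1.001.)

Regime R6 0.144, Regime R1 0.310, Regime R3 0.547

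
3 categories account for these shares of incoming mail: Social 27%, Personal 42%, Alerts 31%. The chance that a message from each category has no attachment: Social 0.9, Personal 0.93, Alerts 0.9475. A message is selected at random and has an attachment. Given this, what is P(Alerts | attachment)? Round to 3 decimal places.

0.224

Taking complements, P(attachment | each) = Social 0.1, Personal 0.07, Alerts 0.0525.
By Bayes' rule, posterior ∝ prior × likelihood:
  Social: 0.27 × 0.1 = 0.027
  Personal: 0.42 × 0.07 = 0.0294
  Alerts: 0.31 × 0.0525 = 0.016275
Sum = 0.072675.
P(Alerts | evidence) = 0.016275 / 0.072675 ≈ 0.224.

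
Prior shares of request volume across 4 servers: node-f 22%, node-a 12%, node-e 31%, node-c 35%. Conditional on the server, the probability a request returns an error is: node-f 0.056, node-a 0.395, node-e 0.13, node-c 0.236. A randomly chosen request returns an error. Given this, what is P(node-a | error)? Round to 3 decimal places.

0.260

Prior × likelihood for each hypothesis:
  node-f: 0.22 × 0.056 = 0.01232
  node-a: 0.12 × 0.395 = 0.0474
  node-e: 0.31 × 0.13 = 0.0403
  node-c: 0.35 × 0.236 = 0.0826
Normalizing constant = 0.18262.
P(node-a | evidence) = 0.0474 / 0.18262 ≈ 0.260.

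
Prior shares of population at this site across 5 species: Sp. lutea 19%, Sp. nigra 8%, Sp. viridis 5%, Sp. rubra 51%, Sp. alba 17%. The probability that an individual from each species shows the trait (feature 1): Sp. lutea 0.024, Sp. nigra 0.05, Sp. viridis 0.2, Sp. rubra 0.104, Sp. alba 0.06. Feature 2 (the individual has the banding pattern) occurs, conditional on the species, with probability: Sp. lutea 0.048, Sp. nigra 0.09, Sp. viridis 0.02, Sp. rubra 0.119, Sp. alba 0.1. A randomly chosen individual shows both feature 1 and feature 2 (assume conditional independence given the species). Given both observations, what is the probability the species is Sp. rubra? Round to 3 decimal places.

0.778

By Bayes' rule, posterior ∝ prior × likelihood:
  Sp. lutea: 0.19 × 0.024 × 0.048 = 0.00021888
  Sp. nigra: 0.08 × 0.05 × 0.09 = 0.00036
  Sp. viridis: 0.05 × 0.2 × 0.02 = 0.0002
  Sp. rubra: 0.51 × 0.104 × 0.119 = 0.00631176
  Sp. alba: 0.17 × 0.06 × 0.1 = 0.00102
Sum = 0.00811064.
P(Sp. rubra | evidence) = 0.00631176 / 0.00811064 ≈ 0.778.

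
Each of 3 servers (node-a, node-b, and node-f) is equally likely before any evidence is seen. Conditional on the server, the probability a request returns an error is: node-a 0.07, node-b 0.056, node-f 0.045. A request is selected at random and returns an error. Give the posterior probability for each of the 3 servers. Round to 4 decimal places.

Since the prior is uniform, the posterior is proportional to the likelihood:
  node-a: 0.07
  node-b: 0.056
  node-f: 0.045
Total = 0.171.
P(node-a | error) = 0.07/0.171 ≈ 0.4094
P(node-b | error) = 0.056/0.171 ≈ 0.3275
P(node-f | error) = 0.045/0.171 ≈ 0.2632
(Check: 0.4094+0.3275+0.2632 = 1.0001.)

node-a 0.4094, node-b 0.3275, node-f 0.2632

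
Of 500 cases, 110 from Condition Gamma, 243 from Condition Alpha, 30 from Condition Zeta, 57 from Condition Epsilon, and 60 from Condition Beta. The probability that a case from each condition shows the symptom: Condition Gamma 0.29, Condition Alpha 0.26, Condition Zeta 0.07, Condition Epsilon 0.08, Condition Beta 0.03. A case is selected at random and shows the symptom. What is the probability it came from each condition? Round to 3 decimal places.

Condition Gamma 0.308, Condition Alpha 0.610, Condition Zeta 0.020, Condition Epsilon 0.044, Condition Beta 0.017

Compute prior × likelihood for every hypothesis:
  Condition Gamma: 0.22 × 0.29 = 0.0638
  Condition Alpha: 0.486 × 0.26 = 0.12636
  Condition Zeta: 0.06 × 0.07 = 0.0042
  Condition Epsilon: 0.114 × 0.08 = 0.00912
  Condition Beta: 0.12 × 0.03 = 0.0036
Normalizing constant = 0.20708.
P(Condition Gamma | symptomatic) = 0.0638/0.20708 ≈ 0.308
P(Condition Alpha | symptomatic) = 0.12636/0.20708 ≈ 0.610
P(Condition Zeta | symptomatic) = 0.0042/0.20708 ≈ 0.020
P(Condition Epsilon | symptomatic) = 0.00912/0.20708 ≈ 0.044
P(Condition Beta | symptomatic) = 0.0036/0.20708 ≈ 0.017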